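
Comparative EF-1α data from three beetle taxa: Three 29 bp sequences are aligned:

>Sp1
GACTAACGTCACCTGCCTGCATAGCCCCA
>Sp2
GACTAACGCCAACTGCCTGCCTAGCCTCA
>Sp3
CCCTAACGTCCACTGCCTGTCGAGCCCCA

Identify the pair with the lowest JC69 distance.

Sp1 and Sp2

Sp1–Sp2: 4/29 differ, p = 0.138, d = 0.152.
Sp1–Sp3: 7/29 differ, p = 0.241, d = 0.291.
Sp2–Sp3: 7/29 differ, p = 0.241, d = 0.291.
The smallest distance is between Sp1 and Sp2.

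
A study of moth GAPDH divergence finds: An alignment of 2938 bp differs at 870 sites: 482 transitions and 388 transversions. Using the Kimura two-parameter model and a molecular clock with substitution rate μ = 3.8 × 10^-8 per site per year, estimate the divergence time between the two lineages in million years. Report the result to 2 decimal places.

5.06

P = 482/2938 ≈ 0.164057 and Q = 388/2938 ≈ 0.132063.
Under the Kimura two-parameter model, d = −½ ln(1 − 2P − Q) − ¼ ln(1 − 2Q).
1 − 2P − Q = 0.539823, giving −½ ln(0.539823) = 0.308257.
1 − 2Q = 0.735874, giving −¼ ln(0.735874) = 0.076674.
d = 0.308257 + 0.076674 = 0.384931.
Under a molecular clock d = 2μt, so t = d/(2μ) = 0.384931 / (2 × 3.8 × 10^-8) = 5.06 million years.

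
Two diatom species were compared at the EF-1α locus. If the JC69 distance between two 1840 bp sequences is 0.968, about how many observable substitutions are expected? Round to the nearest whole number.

Invert JC69: p = (3/4)(1 − e^(−4d/3)) = 0.75 × (1 − e^(-1.290667)) = 0.75 × (1 − 0.275087) = 0.543685.
Expected differing sites = pL ≈ 0.543685 × 1840 = 1000.3804 ≈ 1000.

1000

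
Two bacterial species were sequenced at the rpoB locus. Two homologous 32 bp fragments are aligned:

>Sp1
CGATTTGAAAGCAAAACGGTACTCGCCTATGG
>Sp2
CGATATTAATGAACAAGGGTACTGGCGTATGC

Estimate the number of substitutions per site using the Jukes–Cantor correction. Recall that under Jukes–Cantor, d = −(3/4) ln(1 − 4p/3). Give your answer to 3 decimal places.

0.353

The sequences differ at 9 of 32 sites (5, 7, 10, 12, 14, 17, 24, 27, 32), so p = 9/32 = 0.28125.
d = −(3/4) ln(1 − 4p/3) = −0.75 ln(1 − 0.375) = −0.75 ln(0.625)
  = −0.75 × (-0.470004) = 0.352503 substitutions/site.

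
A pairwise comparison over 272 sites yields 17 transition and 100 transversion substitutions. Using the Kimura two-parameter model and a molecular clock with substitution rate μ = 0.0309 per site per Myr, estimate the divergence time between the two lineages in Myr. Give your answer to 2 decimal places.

10.87

P = 17/272 = 0.0625 and Q = 100/272 ≈ 0.367647.
Under the Kimura two-parameter model, d = −½ ln(1 − 2P − Q) − ¼ ln(1 − 2Q).
1 − 2P − Q = 0.507353, giving −½ ln(0.507353) = 0.339274.
1 − 2Q = 0.264706, giving −¼ ln(0.264706) = 0.332284.
d = 0.339274 + 0.332284 = 0.671558.
Under a molecular clock d = 2μt, so t = d/(2μ) = 0.671558 / (2 × 0.0309) = 10.87 Myr.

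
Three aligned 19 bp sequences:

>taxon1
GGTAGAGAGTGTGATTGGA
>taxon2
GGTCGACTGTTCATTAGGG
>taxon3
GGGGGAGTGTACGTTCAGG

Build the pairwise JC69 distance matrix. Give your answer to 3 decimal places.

d(taxon1,taxon2) = 0.749, d(taxon1,taxon3) = 0.749, d(taxon2,taxon3) = 0.507

taxon1–taxon2: 9/19 sites differ → p ≈ 0.473684, d = −0.75 ln(1 − 0.631579) = 0.748897 ≈ 0.749.
taxon1–taxon3: 9/19 sites differ → p ≈ 0.473684, d = −0.75 ln(1 − 0.631579) = 0.748897 ≈ 0.749.
taxon2–taxon3: 7/19 sites differ → p ≈ 0.368421, d = −0.75 ln(1 − 0.491228) = 0.506816 ≈ 0.507.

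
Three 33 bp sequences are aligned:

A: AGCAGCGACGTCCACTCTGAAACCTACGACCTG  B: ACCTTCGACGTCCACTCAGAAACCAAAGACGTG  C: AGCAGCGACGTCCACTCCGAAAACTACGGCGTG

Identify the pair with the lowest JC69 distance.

A and C

A–B: 7/33 differ, p = 0.212, d = 0.249.
A–C: 4/33 differ, p = 0.121, d = 0.132.
B–C: 8/33 differ, p = 0.242, d = 0.293.
The smallest distance is between A and C.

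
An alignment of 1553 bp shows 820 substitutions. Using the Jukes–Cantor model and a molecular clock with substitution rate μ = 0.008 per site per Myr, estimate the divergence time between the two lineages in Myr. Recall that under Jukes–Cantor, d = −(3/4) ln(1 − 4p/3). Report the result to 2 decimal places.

p = 820/1553 ≈ 0.52801.
d = −(3/4) ln(1 − 4p/3) = −0.75 ln(1 − 0.704013) = −0.75 ln(0.295987)
  = −0.75 × (-1.217440) = 0.913080 substitutions/site.
Under a molecular clock d = 2μt, so t = d/(2μ) = 0.913080 / (2 × 0.008) = 57.07 Myr.

57.07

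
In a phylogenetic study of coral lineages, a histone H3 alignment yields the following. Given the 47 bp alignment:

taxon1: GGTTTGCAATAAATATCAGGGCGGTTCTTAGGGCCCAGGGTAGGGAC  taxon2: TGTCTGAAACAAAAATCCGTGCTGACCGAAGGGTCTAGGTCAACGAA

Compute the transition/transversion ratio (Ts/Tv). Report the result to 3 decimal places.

Transitions are A↔G and C↔T; transversions are all other mismatches.
Transitions: 7. Transversions: 12.
R = 7/12 = 0.583333… ≈ 0.583 (to 3 d.p.).

0.583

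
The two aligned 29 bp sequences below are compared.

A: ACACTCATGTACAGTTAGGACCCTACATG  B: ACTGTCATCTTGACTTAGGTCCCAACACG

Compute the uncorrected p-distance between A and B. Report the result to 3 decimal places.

The sequences differ at 9 of 29 positions (sites 3, 4, 9, 11, 12, 14, 20, 24, 28).
p = 9/29 = 0.310344… ≈ 0.310 (to 3 d.p.).

0.310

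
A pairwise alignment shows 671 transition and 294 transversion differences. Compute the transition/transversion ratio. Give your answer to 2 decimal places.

R = 671/294 = 2.282312… ≈ 2.28 (to 2 d.p.).

2.28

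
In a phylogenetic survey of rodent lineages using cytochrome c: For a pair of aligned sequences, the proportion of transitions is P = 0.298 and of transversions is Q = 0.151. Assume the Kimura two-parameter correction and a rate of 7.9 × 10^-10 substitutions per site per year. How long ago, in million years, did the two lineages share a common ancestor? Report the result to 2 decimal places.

Under the Kimura two-parameter model, d = −½ ln(1 − 2P − Q) − ¼ ln(1 − 2Q).
1 − 2P − Q = 0.253, giving −½ ln(0.253) = 0.687183.
1 − 2Q = 0.698, giving −¼ ln(0.698) = 0.089884.
d = 0.687183 + 0.089884 = 0.777067.
Under a molecular clock d = 2μt, so t = d/(2μ) = 0.777067 / (2 × 7.9 × 10^-10) = 491.81 million years.

491.81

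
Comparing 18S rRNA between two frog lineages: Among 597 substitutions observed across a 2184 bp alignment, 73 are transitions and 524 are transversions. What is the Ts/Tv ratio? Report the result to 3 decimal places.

0.139

R = 73/524 = 0.139312… ≈ 0.139 (to 3 d.p.).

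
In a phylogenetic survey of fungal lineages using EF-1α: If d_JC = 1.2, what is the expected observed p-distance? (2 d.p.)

0.60

p = (3/4)(1 − e^(−4d/3)) = 0.75 × (1 − e^(-1.6)) = 0.75 × (1 − 0.201897) = 0.598577.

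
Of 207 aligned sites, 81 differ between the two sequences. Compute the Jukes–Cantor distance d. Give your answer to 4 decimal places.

p = 81/207 ≈ 0.391304.
d = −(3/4) ln(1 − 4p/3) = −0.75 ln(1 − 0.521739) = −0.75 ln(0.478261)
  = −0.75 × (-0.737599) = 0.553199 substitutions/site.

0.5532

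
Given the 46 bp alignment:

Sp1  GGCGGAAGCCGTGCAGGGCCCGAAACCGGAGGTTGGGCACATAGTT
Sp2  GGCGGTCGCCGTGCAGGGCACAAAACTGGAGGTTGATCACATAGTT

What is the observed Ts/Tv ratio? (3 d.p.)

0.750

Transitions are A↔G and C↔T; transversions are all other mismatches.
Transitions: 3. Transversions: 4.
R = 3/4 = 0.750.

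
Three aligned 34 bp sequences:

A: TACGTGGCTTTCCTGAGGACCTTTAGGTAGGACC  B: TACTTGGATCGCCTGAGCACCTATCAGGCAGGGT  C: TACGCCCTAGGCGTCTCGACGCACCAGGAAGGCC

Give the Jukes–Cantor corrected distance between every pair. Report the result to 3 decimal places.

A–B: 14/34 sites differ → p ≈ 0.411765, d = −0.75 ln(1 − 0.54902) = 0.597249 ≈ 0.597.
A–C: 20/34 sites differ → p ≈ 0.588235, d = −0.75 ln(1 − 0.784313) = 1.150445 ≈ 1.150.
B–C: 18/34 sites differ → p ≈ 0.529412, d = −0.75 ln(1 − 0.705883) = 0.917833 ≈ 0.918.

d(A,B) = 0.597, d(A,C) = 1.150, d(B,C) = 0.918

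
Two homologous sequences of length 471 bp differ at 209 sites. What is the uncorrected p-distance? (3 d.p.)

0.444

p = 209/471 = 0.443736… ≈ 0.444 (to 3 d.p.).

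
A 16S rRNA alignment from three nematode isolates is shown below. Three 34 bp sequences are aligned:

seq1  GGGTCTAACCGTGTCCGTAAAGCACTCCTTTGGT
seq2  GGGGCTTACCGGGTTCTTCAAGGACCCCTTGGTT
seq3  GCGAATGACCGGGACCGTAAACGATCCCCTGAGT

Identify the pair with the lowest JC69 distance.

seq1 and seq2

seq1–seq2: 10/34 differ, p = 0.294, d = 0.373.
seq1–seq3: 13/34 differ, p = 0.382, d = 0.535.
seq2–seq3: 13/34 differ, p = 0.382, d = 0.535.
The smallest distance is between seq1 and seq2.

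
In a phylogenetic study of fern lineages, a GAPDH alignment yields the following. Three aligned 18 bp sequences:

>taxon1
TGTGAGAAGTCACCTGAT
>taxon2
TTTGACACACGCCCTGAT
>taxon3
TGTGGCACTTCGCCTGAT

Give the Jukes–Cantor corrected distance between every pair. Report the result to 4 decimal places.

d(taxon1,taxon2) = 0.5482, d(taxon1,taxon3) = 0.3470, d(taxon2,taxon3) = 0.4408

taxon1–taxon2: 7/18 sites differ → p ≈ 0.388889, d = −0.75 ln(1 − 0.518519) = 0.548166 ≈ 0.5482.
taxon1–taxon3: 5/18 sites differ → p ≈ 0.277778, d = −0.75 ln(1 − 0.370371) = 0.346968 ≈ 0.3470.
taxon2–taxon3: 6/18 sites differ → p ≈ 0.333333, d = −0.75 ln(1 − 0.444444) = 0.440839 ≈ 0.4408.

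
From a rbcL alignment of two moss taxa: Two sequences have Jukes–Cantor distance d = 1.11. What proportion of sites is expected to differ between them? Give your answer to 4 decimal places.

p = (3/4)(1 − e^(−4d/3)) = 0.75 × (1 − e^(-1.48)) = 0.75 × (1 − 0.227638) = 0.579272.

0.5793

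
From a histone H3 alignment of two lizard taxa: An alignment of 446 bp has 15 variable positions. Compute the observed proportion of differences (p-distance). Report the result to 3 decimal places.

p = 15/446 = 0.033632… ≈ 0.034 (to 3 d.p.).

0.034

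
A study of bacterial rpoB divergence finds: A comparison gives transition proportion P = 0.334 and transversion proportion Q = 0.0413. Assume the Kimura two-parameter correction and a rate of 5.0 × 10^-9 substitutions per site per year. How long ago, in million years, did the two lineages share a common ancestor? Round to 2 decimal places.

63.93

Under the Kimura two-parameter model, d = −½ ln(1 − 2P − Q) − ¼ ln(1 − 2Q).
1 − 2P − Q = 0.2907, giving −½ ln(0.2907) = 0.617732.
1 − 2Q = 0.9174, giving −¼ ln(0.9174) = 0.021553.
d = 0.617732 + 0.021553 = 0.639285.
Under a molecular clock d = 2μt, so t = d/(2μ) = 0.639285 / (2 × 5.0 × 10^-9) = 63.93 million years.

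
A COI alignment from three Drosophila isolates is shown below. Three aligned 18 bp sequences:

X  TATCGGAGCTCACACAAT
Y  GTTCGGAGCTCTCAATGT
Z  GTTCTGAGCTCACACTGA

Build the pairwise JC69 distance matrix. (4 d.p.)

X–Y: 6/18 sites differ → p ≈ 0.333333, d = −0.75 ln(1 − 0.444444) = 0.440839 ≈ 0.4408.
X–Z: 6/18 sites differ → p ≈ 0.333333, d = −0.75 ln(1 − 0.444444) = 0.440839 ≈ 0.4408.
Y–Z: 4/18 sites differ → p ≈ 0.222222, d = −0.75 ln(1 − 0.296296) = 0.263548 ≈ 0.2635.

d(X,Y) = 0.4408, d(X,Z) = 0.4408, d(Y,Z) = 0.2635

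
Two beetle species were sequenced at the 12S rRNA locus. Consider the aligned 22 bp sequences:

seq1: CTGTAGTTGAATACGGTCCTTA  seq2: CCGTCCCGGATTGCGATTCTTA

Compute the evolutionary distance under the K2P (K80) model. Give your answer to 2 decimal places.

Of 22 sites, 5 differences are transitions and 4 are transversions, so P = 5/22 ≈ 0.227273 and Q = 4/22 ≈ 0.181818.
Under the Kimura two-parameter model, d = −½ ln(1 − 2P − Q) − ¼ ln(1 − 2Q).
1 − 2P − Q = 0.363636, giving −½ ln(0.363636) = 0.505801.
1 − 2Q = 0.636364, giving −¼ ln(0.636364) = 0.112996.
d = 0.505801 + 0.112996 = 0.618797.

0.62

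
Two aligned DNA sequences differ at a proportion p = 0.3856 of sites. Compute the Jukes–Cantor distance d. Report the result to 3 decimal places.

0.541

d = −(3/4) ln(1 − 4p/3) = −0.75 ln(1 − 0.514133) = −0.75 ln(0.485867)
  = −0.75 × (-0.721820) = 0.541365 substitutions/site.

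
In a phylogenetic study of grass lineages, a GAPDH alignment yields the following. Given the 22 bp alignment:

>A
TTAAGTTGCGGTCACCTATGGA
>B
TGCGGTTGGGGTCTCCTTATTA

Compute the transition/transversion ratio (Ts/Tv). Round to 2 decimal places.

Transitions are A↔G and C↔T; transversions are all other mismatches.
Transitions: 1. Transversions: 8.
R = 1/8 = 0.125 ≈ 0.13 (to 2 d.p.).

0.13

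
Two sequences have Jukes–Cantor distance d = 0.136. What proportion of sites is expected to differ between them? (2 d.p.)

p = (3/4)(1 − e^(−4d/3)) = 0.75 × (1 − e^(-0.181333)) = 0.75 × (1 − 0.834158) = 0.124382.

0.12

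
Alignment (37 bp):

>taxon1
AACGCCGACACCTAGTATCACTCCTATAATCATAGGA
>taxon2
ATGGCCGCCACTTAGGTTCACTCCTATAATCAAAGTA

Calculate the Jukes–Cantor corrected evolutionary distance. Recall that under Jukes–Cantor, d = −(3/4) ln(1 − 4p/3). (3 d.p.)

The sequences differ at 8 of 37 sites (2, 3, 8, 12, 16, 17, 33, 36), so p = 8/37 ≈ 0.216216.
d = −(3/4) ln(1 − 4p/3) = −0.75 ln(1 − 0.288288) = −0.75 ln(0.711712)
  = −0.75 × (-0.340082) = 0.255062 substitutions/site.

0.255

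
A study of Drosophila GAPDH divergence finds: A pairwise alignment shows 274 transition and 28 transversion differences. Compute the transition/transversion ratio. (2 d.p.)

R = 274/28 = 9.785714… ≈ 9.79 (to 2 d.p.).

9.79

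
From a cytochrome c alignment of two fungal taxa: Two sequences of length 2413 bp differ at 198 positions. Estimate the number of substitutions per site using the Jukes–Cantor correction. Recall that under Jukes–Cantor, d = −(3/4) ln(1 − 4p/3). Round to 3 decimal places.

p = 198/2413 ≈ 0.082056.
d = −(3/4) ln(1 − 4p/3) = −0.75 ln(1 − 0.109408) = −0.75 ln(0.890592)
  = −0.75 × (-0.115869) = 0.086902 substitutions/site.

0.087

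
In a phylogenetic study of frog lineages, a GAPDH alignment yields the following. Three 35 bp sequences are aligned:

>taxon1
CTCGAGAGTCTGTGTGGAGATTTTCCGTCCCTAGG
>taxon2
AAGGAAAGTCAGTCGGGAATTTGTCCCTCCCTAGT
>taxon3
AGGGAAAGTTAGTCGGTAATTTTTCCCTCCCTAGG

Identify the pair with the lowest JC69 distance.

taxon2 and taxon3

taxon1–taxon2: 12/35 differ, p = 0.343, d = 0.458.
taxon1–taxon3: 12/35 differ, p = 0.343, d = 0.458.
taxon2–taxon3: 5/35 differ, p = 0.143, d = 0.158.
The smallest distance is between taxon2 and taxon3.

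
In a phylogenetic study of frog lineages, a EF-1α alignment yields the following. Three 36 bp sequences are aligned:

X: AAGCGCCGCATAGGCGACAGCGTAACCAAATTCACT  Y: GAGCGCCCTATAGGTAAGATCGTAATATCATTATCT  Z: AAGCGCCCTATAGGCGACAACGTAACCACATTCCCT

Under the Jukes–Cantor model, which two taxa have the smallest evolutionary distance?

X and Z

X–Y: 13/36 differ, p = 0.361, d = 0.493.
X–Z: 5/36 differ, p = 0.139, d = 0.154.
Y–Z: 10/36 differ, p = 0.278, d = 0.347.
The smallest distance is between X and Z.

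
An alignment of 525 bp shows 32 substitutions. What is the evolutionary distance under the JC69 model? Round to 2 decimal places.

0.06

p = 32/525 ≈ 0.060952.
d = −(3/4) ln(1 − 4p/3) = −0.75 ln(1 − 0.081269) = −0.75 ln(0.918731)
  = −0.75 × (-0.084762) = 0.063572 substitutions/site.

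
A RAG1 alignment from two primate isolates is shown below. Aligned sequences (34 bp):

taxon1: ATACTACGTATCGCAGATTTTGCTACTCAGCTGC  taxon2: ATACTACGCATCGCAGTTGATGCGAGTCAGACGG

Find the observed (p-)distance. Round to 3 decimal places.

The sequences differ at 9 of 34 positions (sites 9, 17, 19, 20, 24, 26, 31, 32, 34).
p = 9/34 = 0.264705… ≈ 0.265 (to 3 d.p.).

0.265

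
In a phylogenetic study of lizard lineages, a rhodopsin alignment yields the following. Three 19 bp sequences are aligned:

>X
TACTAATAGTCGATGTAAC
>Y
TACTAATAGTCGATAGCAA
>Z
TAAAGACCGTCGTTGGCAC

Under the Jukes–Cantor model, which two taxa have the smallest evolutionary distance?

X–Y: 4/19 differ, p = 0.211, d = 0.247.
X–Z: 8/19 differ, p = 0.421, d = 0.618.
Y–Z: 8/19 differ, p = 0.421, d = 0.618.
The smallest distance is between X and Y.

X and Y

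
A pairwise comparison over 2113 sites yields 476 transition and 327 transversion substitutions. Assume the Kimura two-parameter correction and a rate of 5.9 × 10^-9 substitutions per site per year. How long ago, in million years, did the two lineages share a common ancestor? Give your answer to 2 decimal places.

P = 476/2113 ≈ 0.225272 and Q = 327/2113 ≈ 0.154756.
Under the Kimura two-parameter model, d = −½ ln(1 − 2P − Q) − ¼ ln(1 − 2Q).
1 − 2P − Q = 0.3947, giving −½ ln(0.3947) = 0.464815.
1 − 2Q = 0.690488, giving −¼ ln(0.690488) = 0.092589.
d = 0.464815 + 0.092589 = 0.557404.
Under a molecular clock d = 2μt, so t = d/(2μ) = 0.557404 / (2 × 5.9 × 10^-9) = 47.24 million years.

47.24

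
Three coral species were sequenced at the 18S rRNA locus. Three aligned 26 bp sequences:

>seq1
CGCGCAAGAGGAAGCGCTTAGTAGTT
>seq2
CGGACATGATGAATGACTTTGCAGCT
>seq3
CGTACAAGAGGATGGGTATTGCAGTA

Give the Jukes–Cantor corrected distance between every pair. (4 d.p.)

seq1–seq2: 10/26 sites differ → p ≈ 0.384615, d = −0.75 ln(1 − 0.51282) = 0.539341 ≈ 0.5393.
seq1–seq3: 9/26 sites differ → p ≈ 0.346154, d = −0.75 ln(1 − 0.461539) = 0.464280 ≈ 0.4643.
seq2–seq3: 10/26 sites differ → p ≈ 0.384615, d = −0.75 ln(1 − 0.51282) = 0.539341 ≈ 0.5393.

d(seq1,seq2) = 0.5393, d(seq1,seq3) = 0.4643, d(seq2,seq3) = 0.5393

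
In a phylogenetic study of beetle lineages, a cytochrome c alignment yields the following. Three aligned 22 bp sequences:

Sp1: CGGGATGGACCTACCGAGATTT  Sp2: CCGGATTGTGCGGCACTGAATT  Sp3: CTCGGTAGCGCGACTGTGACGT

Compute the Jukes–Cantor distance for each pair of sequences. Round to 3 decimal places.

d(Sp1,Sp2) = 0.699, d(Sp1,Sp3) = 0.824, d(Sp2,Sp3) = 0.699

Sp1–Sp2: 10/22 sites differ → p ≈ 0.454545, d = −0.75 ln(1 − 0.60606) = 0.698667 ≈ 0.699.
Sp1–Sp3: 11/22 sites differ → p = 0.5, d = −0.75 ln(1 − 0.666667) = 0.823960 ≈ 0.824.
Sp2–Sp3: 10/22 sites differ → p ≈ 0.454545, d = −0.75 ln(1 − 0.60606) = 0.698667 ≈ 0.699.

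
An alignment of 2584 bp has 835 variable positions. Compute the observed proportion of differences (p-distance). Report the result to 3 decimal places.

p = 835/2584 = 0.323142… ≈ 0.323 (to 3 d.p.).

0.323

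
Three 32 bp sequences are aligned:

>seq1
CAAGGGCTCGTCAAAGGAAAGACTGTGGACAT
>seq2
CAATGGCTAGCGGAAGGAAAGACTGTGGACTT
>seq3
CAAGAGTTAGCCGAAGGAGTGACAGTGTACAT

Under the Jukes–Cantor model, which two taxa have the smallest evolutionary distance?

seq1 and seq2

seq1–seq2: 6/32 differ, p = 0.188, d = 0.216.
seq1–seq3: 9/32 differ, p = 0.281, d = 0.353.
seq2–seq3: 9/32 differ, p = 0.281, d = 0.353.
The smallest distance is between seq1 and seq2.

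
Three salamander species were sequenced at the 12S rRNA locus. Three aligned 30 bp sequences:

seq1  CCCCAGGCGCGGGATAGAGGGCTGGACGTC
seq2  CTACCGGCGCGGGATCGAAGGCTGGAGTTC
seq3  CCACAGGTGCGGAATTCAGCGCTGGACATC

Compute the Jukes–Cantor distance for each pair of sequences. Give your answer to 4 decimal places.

d(seq1,seq2) = 0.2795, d(seq1,seq3) = 0.2795, d(seq2,seq3) = 0.4408

seq1–seq2: 7/30 sites differ → p ≈ 0.233333, d = −0.75 ln(1 − 0.311111) = 0.279506 ≈ 0.2795.
seq1–seq3: 7/30 sites differ → p ≈ 0.233333, d = −0.75 ln(1 − 0.311111) = 0.279506 ≈ 0.2795.
seq2–seq3: 10/30 sites differ → p ≈ 0.333333, d = −0.75 ln(1 − 0.444444) = 0.440839 ≈ 0.4408.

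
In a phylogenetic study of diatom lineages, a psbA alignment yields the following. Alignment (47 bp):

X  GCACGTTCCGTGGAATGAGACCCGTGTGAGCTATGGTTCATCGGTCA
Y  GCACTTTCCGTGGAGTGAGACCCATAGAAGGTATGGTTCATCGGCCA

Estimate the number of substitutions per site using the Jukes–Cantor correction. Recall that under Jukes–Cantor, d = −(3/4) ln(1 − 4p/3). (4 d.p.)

The sequences differ at 8 of 47 sites (5, 15, 24, 26, 27, 28, 31, 45), so p = 8/47 ≈ 0.170213.
d = −(3/4) ln(1 − 4p/3) = −0.75 ln(1 − 0.226951) = −0.75 ln(0.773049)
  = −0.75 × (-0.257413) = 0.193060 substitutions/site.

0.1931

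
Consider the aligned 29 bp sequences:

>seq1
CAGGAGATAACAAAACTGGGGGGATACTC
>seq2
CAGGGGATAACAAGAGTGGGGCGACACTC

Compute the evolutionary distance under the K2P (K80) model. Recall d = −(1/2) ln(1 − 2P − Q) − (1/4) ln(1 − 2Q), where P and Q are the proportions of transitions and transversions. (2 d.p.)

0.20

Of 29 sites, 3 differences are transitions and 2 are transversions, so P = 3/29 ≈ 0.103448 and Q = 2/29 ≈ 0.068966.
Under the Kimura two-parameter model, d = −½ ln(1 − 2P − Q) − ¼ ln(1 − 2Q).
1 − 2P − Q = 0.724138, giving −½ ln(0.724138) = 0.161387.
1 − 2Q = 0.862068, giving −¼ ln(0.862068) = 0.037105.
d = 0.161387 + 0.037105 = 0.198492.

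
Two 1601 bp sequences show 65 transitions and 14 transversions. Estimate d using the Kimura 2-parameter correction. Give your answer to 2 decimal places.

0.05

P = 65/1601 ≈ 0.0406 and Q = 14/1601 ≈ 0.008745.
Under the Kimura two-parameter model, d = −½ ln(1 − 2P − Q) − ¼ ln(1 − 2Q).
1 − 2P − Q = 0.910055, giving −½ ln(0.910055) = 0.047125.
1 − 2Q = 0.98251, giving −¼ ln(0.98251) = 0.004411.
d = 0.047125 + 0.004411 = 0.051536.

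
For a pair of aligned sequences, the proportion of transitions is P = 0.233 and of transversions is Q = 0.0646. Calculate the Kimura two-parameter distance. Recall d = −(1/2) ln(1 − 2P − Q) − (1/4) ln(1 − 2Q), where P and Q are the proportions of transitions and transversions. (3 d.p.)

0.413

Under the Kimura two-parameter model, d = −½ ln(1 − 2P − Q) − ¼ ln(1 − 2Q).
1 − 2P − Q = 0.4694, giving −½ ln(0.4694) = 0.378150.
1 − 2Q = 0.8708, giving −¼ ln(0.8708) = 0.034586.
d = 0.378150 + 0.034586 = 0.412736.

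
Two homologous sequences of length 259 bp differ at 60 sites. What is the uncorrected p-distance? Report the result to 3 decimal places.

0.232

p = 60/259 = 0.231660… ≈ 0.232 (to 3 d.p.).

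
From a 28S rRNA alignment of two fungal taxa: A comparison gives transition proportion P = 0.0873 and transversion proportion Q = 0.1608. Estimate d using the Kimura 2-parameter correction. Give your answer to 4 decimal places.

0.3013

Under the Kimura two-parameter model, d = −½ ln(1 − 2P − Q) − ¼ ln(1 − 2Q).
1 − 2P − Q = 0.6646, giving −½ ln(0.6646) = 0.204285.
1 − 2Q = 0.6784, giving −¼ ln(0.6784) = 0.097005.
d = 0.204285 + 0.097005 = 0.301290.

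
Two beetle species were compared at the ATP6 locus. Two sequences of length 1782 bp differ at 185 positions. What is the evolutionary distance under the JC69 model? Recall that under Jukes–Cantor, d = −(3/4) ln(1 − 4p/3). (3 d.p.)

0.112

p = 185/1782 ≈ 0.103816.
d = −(3/4) ln(1 − 4p/3) = −0.75 ln(1 − 0.138421) = −0.75 ln(0.861579)
  = −0.75 × (-0.148989) = 0.111742 substitutions/site.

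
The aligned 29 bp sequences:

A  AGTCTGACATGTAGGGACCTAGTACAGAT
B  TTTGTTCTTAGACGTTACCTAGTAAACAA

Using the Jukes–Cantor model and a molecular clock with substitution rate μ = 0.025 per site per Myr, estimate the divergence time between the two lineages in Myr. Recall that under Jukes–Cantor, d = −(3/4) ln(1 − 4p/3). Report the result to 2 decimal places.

17.55

The sequences differ at 15 of 29 sites, so p = 15/29 ≈ 0.517241.
d = −(3/4) ln(1 − 4p/3) = −0.75 ln(1 − 0.689655) = −0.75 ln(0.310345)
  = −0.75 × (-1.170071) = 0.877553 substitutions/site.
Under a molecular clock d = 2μt, so t = d/(2μ) = 0.877553 / (2 × 0.025) = 17.55 Myr.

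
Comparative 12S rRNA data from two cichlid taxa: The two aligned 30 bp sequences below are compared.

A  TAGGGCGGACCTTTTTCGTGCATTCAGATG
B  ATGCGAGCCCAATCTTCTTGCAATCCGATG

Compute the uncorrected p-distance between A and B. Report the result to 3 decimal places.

0.400

The sequences differ at 12 of 30 positions.
p = 12/30 = 0.400.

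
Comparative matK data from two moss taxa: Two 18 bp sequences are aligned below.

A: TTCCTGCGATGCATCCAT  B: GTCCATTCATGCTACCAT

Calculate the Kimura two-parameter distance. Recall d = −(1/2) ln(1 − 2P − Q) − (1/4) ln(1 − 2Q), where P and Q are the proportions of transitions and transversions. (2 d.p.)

Of 18 sites, 1 differences are transitions and 6 are transversions, so P = 1/18 ≈ 0.055556 and Q = 6/18 ≈ 0.333333.
Under the Kimura two-parameter model, d = −½ ln(1 − 2P − Q) − ¼ ln(1 − 2Q).
1 − 2P − Q = 0.555555, giving −½ ln(0.555555) = 0.293894.
1 − 2Q = 0.333334, giving −¼ ln(0.333334) = 0.274653.
d = 0.293894 + 0.274653 = 0.568547.

0.57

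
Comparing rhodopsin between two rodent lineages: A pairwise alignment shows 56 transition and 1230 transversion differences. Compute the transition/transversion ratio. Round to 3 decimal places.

R = 56/1230 = 0.045528… ≈ 0.046 (to 3 d.p.).

0.046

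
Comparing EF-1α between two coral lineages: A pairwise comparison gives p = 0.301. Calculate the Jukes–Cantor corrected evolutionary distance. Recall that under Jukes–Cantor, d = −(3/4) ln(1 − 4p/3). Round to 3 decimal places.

d = −(3/4) ln(1 − 4p/3) = −0.75 ln(1 − 0.401333) = −0.75 ln(0.598667)
  = −0.75 × (-0.513050) = 0.384788 substitutions/site.

0.385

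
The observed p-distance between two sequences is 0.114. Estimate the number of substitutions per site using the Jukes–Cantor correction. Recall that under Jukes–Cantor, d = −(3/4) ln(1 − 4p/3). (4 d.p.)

0.1237

d = −(3/4) ln(1 − 4p/3) = −0.75 ln(1 − 0.152) = −0.75 ln(0.848)
  = −0.75 × (-0.164875) = 0.123656 substitutions/site.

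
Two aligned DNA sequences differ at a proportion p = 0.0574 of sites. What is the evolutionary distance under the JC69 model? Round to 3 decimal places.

d = −(3/4) ln(1 − 4p/3) = −0.75 ln(1 − 0.076533) = −0.75 ln(0.923467)
  = −0.75 × (-0.079620) = 0.059715 substitutions/site.

0.060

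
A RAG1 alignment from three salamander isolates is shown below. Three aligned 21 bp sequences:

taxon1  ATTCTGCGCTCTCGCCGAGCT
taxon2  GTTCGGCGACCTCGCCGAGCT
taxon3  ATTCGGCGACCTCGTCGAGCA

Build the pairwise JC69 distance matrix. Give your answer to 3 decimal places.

taxon1–taxon2: 4/21 sites differ → p ≈ 0.190476, d = −0.75 ln(1 − 0.253968) = 0.219740 ≈ 0.220.
taxon1–taxon3: 5/21 sites differ → p ≈ 0.238095, d = −0.75 ln(1 − 0.31746) = 0.286451 ≈ 0.286.
taxon2–taxon3: 3/21 sites differ → p ≈ 0.142857, d = −0.75 ln(1 − 0.190476) = 0.158482 ≈ 0.158.

d(taxon1,taxon2) = 0.220, d(taxon1,taxon3) = 0.286, d(taxon2,taxon3) = 0.158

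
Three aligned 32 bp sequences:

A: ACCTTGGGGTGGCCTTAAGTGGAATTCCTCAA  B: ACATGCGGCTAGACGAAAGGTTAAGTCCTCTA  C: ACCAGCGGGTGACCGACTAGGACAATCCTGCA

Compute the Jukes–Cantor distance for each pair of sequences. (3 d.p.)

d(A,B) = 0.585, d(A,C) = 0.736, d(B,C) = 0.736

A–B: 13/32 sites differ → p = 0.40625, d = −0.75 ln(1 − 0.541667) = 0.585119 ≈ 0.585.
A–C: 15/32 sites differ → p = 0.46875, d = −0.75 ln(1 − 0.625) = 0.735622 ≈ 0.736.
B–C: 15/32 sites differ → p = 0.46875, d = −0.75 ln(1 − 0.625) = 0.735622 ≈ 0.736.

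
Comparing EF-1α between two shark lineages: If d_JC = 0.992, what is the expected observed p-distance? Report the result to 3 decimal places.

0.550

p = (3/4)(1 − e^(−4d/3)) = 0.75 × (1 − e^(-1.322667)) = 0.75 × (1 − 0.266424) = 0.550182.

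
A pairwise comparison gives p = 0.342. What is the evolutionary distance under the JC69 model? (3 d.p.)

d = −(3/4) ln(1 − 4p/3) = −0.75 ln(1 − 0.456) = −0.75 ln(0.544)
  = −0.75 × (-0.608806) = 0.456605 substitutions/site.

0.457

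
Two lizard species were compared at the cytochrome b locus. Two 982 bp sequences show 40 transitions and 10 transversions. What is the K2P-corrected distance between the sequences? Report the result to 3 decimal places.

0.053

P = 40/982 ≈ 0.040733 and Q = 10/982 ≈ 0.010183.
Under the Kimura two-parameter model, d = −½ ln(1 − 2P − Q) − ¼ ln(1 − 2Q).
1 − 2P − Q = 0.908351, giving −½ ln(0.908351) = 0.048062.
1 − 2Q = 0.979634, giving −¼ ln(0.979634) = 0.005144.
d = 0.048062 + 0.005144 = 0.053206.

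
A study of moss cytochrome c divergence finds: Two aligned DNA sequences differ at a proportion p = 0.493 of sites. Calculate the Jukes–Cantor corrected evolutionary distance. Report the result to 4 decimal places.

0.8032

d = −(3/4) ln(1 − 4p/3) = −0.75 ln(1 − 0.657333) = −0.75 ln(0.342667)
  = −0.75 × (-1.070996) = 0.803247 substitutions/site.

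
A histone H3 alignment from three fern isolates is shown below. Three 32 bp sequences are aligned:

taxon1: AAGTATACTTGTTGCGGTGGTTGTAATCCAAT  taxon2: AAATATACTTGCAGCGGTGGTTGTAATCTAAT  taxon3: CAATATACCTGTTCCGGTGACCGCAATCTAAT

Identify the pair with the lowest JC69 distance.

taxon1 and taxon2

taxon1–taxon2: 4/32 differ, p = 0.125, d = 0.137.
taxon1–taxon3: 9/32 differ, p = 0.281, d = 0.353.
taxon2–taxon3: 9/32 differ, p = 0.281, d = 0.353.
The smallest distance is between taxon1 and taxon2.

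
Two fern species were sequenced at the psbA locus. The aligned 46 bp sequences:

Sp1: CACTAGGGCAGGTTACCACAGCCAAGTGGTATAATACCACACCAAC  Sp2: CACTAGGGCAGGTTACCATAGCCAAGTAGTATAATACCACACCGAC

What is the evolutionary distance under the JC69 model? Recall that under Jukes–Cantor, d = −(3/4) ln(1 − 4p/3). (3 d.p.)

0.068

The sequences differ at 3 of 46 sites (19, 28, 44), so p = 3/46 ≈ 0.065217.
d = −(3/4) ln(1 − 4p/3) = −0.75 ln(1 − 0.086956) = −0.75 ln(0.913044)
  = −0.75 × (-0.090971) = 0.068228 substitutions/site.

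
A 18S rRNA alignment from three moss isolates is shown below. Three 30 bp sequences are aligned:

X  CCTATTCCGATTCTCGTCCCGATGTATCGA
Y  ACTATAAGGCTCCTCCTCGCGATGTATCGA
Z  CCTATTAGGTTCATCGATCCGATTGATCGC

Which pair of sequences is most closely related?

X and Y

X–Y: 8/30 differ, p = 0.267, d = 0.330.
X–Z: 10/30 differ, p = 0.333, d = 0.441.
Y–Z: 11/30 differ, p = 0.367, d = 0.503.
The smallest distance is between X and Y.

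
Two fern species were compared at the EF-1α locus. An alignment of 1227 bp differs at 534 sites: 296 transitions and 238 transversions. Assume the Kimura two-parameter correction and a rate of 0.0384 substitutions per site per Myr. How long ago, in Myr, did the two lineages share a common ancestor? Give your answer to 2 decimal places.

P = 296/1227 ≈ 0.241239 and Q = 238/1227 ≈ 0.193969.
Under the Kimura two-parameter model, d = −½ ln(1 − 2P − Q) − ¼ ln(1 − 2Q).
1 − 2P − Q = 0.323553, giving −½ ln(0.323553) = 0.564196.
1 − 2Q = 0.612062, giving −¼ ln(0.612062) = 0.122730.
d = 0.564196 + 0.122730 = 0.686926.
Under a molecular clock d = 2μt, so t = d/(2μ) = 0.686926 / (2 × 0.0384) = 8.94 Myr.

8.94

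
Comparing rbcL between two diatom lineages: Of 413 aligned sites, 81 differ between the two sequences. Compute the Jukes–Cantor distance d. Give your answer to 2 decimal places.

p = 81/413 ≈ 0.196126.
d = −(3/4) ln(1 − 4p/3) = −0.75 ln(1 − 0.261501) = −0.75 ln(0.738499)
  = −0.75 × (-0.303136) = 0.227352 substitutions/site.

0.23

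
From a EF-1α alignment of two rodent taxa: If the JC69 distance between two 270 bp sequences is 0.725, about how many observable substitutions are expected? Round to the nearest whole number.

Invert JC69: p = (3/4)(1 − e^(−4d/3)) = 0.75 × (1 − e^(-0.966667)) = 0.75 × (1 − 0.380349) = 0.464738.
Expected differing sites = pL ≈ 0.464738 × 270 = 125.47926 ≈ 125.

125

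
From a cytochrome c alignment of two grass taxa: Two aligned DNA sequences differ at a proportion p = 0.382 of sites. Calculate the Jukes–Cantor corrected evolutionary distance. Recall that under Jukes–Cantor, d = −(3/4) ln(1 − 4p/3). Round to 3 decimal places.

d = −(3/4) ln(1 − 4p/3) = −0.75 ln(1 − 0.509333) = −0.75 ln(0.490667)
  = −0.75 × (-0.711990) = 0.533993 substitutions/site.

0.534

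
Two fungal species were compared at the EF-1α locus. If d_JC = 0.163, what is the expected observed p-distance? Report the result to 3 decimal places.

0.147

p = (3/4)(1 − e^(−4d/3)) = 0.75 × (1 − e^(-0.217333)) = 0.75 × (1 − 0.804662) = 0.146504.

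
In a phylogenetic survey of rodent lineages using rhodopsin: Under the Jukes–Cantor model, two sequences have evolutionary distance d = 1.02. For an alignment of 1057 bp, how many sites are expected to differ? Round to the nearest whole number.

589

Invert JC69: p = (3/4)(1 − e^(−4d/3)) = 0.75 × (1 − e^(-1.36)) = 0.75 × (1 − 0.256661) = 0.557504.
Expected differing sites = pL ≈ 0.557504 × 1057 = 589.281728 ≈ 589.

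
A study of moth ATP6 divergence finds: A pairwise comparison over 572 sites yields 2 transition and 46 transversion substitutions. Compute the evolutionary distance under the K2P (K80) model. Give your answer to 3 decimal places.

P = 2/572 ≈ 0.003497 and Q = 46/572 ≈ 0.08042.
Under the Kimura two-parameter model, d = −½ ln(1 − 2P − Q) − ¼ ln(1 − 2Q).
1 − 2P − Q = 0.912586, giving −½ ln(0.912586) = 0.045736.
1 − 2Q = 0.83916, giving −¼ ln(0.83916) = 0.043838.
d = 0.045736 + 0.043838 = 0.089574.

0.090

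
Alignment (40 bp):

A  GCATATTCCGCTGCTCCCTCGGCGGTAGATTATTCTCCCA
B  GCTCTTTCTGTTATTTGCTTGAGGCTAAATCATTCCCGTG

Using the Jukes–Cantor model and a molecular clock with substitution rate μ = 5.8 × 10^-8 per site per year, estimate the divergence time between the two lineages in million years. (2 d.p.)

6.49

The sequences differ at 19 of 40 sites, so p = 19/40 = 0.475.
d = −(3/4) ln(1 − 4p/3) = −0.75 ln(1 − 0.633333) = −0.75 ln(0.366667)
  = −0.75 × (-1.003301) = 0.752476 substitutions/site.
Under a molecular clock d = 2μt, so t = d/(2μ) = 0.752476 / (2 × 5.8 × 10^-8) = 6.49 million years.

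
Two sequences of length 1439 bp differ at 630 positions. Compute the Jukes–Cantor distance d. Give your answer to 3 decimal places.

0.657

p = 630/1439 ≈ 0.437804.
d = −(3/4) ln(1 − 4p/3) = −0.75 ln(1 − 0.583739) = −0.75 ln(0.416261)
  = −0.75 × (-0.876443) = 0.657332 substitutions/site.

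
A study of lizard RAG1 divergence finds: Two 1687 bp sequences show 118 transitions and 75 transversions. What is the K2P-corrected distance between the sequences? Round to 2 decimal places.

P = 118/1687 ≈ 0.069947 and Q = 75/1687 ≈ 0.044458.
Under the Kimura two-parameter model, d = −½ ln(1 − 2P − Q) − ¼ ln(1 − 2Q).
1 − 2P − Q = 0.815648, giving −½ ln(0.815648) = 0.101886.
1 − 2Q = 0.911084, giving −¼ ln(0.911084) = 0.023280.
d = 0.101886 + 0.023280 = 0.125166.

0.13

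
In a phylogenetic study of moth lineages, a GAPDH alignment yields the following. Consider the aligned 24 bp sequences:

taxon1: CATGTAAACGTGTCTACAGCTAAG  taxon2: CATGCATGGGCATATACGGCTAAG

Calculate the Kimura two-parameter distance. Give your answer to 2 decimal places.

0.46

Of 24 sites, 5 differences are transitions and 3 are transversions, so P = 5/24 ≈ 0.208333 and Q = 3/24 = 0.125.
Under the Kimura two-parameter model, d = −½ ln(1 − 2P − Q) − ¼ ln(1 − 2Q).
1 − 2P − Q = 0.458334, giving −½ ln(0.458334) = 0.390079.
1 − 2Q = 0.75, giving −¼ ln(0.75) = 0.071921.
d = 0.390079 + 0.071921 = 0.462000.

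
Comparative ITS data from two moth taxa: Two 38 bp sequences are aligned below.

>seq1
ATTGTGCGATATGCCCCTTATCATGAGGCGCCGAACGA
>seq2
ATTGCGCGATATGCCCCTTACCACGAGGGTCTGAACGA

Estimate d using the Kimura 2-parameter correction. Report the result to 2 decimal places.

Of 38 sites, 4 differences are transitions and 2 are transversions, so P = 4/38 ≈ 0.105263 and Q = 2/38 ≈ 0.052632.
Under the Kimura two-parameter model, d = −½ ln(1 − 2P − Q) − ¼ ln(1 − 2Q).
1 − 2P − Q = 0.736842, giving −½ ln(0.736842) = 0.152691.
1 − 2Q = 0.894736, giving −¼ ln(0.894736) = 0.027807.
d = 0.152691 + 0.027807 = 0.180498.

0.18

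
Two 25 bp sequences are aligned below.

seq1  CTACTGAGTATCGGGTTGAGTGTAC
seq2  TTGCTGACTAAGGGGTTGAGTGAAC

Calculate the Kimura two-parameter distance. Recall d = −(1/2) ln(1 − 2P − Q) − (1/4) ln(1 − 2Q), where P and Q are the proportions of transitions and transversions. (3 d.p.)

0.289

Of 25 sites, 2 differences are transitions and 4 are transversions, so P = 2/25 = 0.08 and Q = 4/25 = 0.16.
Under the Kimura two-parameter model, d = −½ ln(1 − 2P − Q) − ¼ ln(1 − 2Q).
1 − 2P − Q = 0.68, giving −½ ln(0.68) = 0.192831.
1 − 2Q = 0.68, giving −¼ ln(0.68) = 0.096416.
d = 0.192831 + 0.096416 = 0.289247.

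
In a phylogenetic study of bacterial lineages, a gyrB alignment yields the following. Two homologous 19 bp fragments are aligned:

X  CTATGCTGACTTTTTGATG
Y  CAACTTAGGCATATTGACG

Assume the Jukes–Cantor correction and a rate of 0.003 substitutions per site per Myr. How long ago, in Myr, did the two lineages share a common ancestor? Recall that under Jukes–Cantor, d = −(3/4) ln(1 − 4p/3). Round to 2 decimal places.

124.82

The sequences differ at 9 of 19 sites (2, 4, 5, 6, 7, 9, 11, 13, 18), so p = 9/19 ≈ 0.473684.
d = −(3/4) ln(1 − 4p/3) = −0.75 ln(1 − 0.631579) = −0.75 ln(0.368421)
  = −0.75 × (-0.998529) = 0.748897 substitutions/site.
Under a molecular clock d = 2μt, so t = d/(2μ) = 0.748897 / (2 × 0.003) = 124.82 Myr.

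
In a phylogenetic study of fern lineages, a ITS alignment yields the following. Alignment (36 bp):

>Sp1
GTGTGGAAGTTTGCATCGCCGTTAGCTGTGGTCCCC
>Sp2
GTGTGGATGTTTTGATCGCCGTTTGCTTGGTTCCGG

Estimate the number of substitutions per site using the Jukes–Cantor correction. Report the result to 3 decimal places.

0.304

The sequences differ at 9 of 36 sites (8, 13, 14, 24, 28, 29, 31, 35, 36), so p = 9/36 = 0.25.
d = −(3/4) ln(1 − 4p/3) = −0.75 ln(1 − 0.333333) = −0.75 ln(0.666667)
  = −0.75 × (-0.405465) = 0.304099 substitutions/site.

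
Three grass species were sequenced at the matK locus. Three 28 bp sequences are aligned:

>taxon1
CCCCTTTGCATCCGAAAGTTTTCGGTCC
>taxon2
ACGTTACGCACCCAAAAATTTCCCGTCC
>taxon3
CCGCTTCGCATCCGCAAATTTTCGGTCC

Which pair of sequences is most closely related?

taxon1 and taxon3

taxon1–taxon2: 10/28 differ, p = 0.357, d = 0.485.
taxon1–taxon3: 4/28 differ, p = 0.143, d = 0.158.
taxon2–taxon3: 8/28 differ, p = 0.286, d = 0.360.
The smallest distance is between taxon1 and taxon3.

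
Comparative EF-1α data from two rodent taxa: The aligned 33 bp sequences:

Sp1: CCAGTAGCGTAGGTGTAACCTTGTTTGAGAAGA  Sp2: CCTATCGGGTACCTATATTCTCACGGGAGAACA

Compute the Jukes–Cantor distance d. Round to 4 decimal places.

The sequences differ at 15 of 33 sites, so p = 15/33 ≈ 0.454545.
d = −(3/4) ln(1 − 4p/3) = −0.75 ln(1 − 0.60606) = −0.75 ln(0.39394)
  = −0.75 × (-0.931557) = 0.698668 substitutions/site.

0.6987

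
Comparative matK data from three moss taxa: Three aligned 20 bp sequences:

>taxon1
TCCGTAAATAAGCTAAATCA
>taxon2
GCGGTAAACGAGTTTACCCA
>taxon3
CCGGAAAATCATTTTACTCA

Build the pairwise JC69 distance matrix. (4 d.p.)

taxon1–taxon2: 8/20 sites differ → p = 0.4, d = −0.75 ln(1 − 0.533333) = 0.571605 ≈ 0.5716.
taxon1–taxon3: 8/20 sites differ → p = 0.4, d = −0.75 ln(1 − 0.533333) = 0.571605 ≈ 0.5716.
taxon2–taxon3: 6/20 sites differ → p = 0.3, d = −0.75 ln(1 − 0.4) = 0.383119 ≈ 0.3831.

d(taxon1,taxon2) = 0.5716, d(taxon1,taxon3) = 0.5716, d(taxon2,taxon3) = 0.3831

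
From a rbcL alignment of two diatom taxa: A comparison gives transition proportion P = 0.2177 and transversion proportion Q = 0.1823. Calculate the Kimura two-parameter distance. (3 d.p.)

0.594

Under the Kimura two-parameter model, d = −½ ln(1 − 2P − Q) − ¼ ln(1 − 2Q).
1 − 2P − Q = 0.3823, giving −½ ln(0.3823) = 0.480775.
1 − 2Q = 0.6354, giving −¼ ln(0.6354) = 0.113375.
d = 0.480775 + 0.113375 = 0.594150.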